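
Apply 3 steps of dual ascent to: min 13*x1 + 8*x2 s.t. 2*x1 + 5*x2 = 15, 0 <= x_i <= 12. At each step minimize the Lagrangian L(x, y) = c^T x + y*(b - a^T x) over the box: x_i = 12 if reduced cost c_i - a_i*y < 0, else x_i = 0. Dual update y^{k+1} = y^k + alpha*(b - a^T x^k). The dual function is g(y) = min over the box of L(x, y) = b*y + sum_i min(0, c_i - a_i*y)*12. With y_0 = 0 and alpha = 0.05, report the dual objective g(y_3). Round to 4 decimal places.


Dual ascent for LP: min 13*x1 + 8*x2, 2*x1 + 5*x2 = 15, 0 <= x_i <= 12
Step 1: y^k = 0.0, reduced costs: (13.0, 8.0)
  x^k = (0.0, 0.0), subgradient = b - a^T x = 15.0
  y^{k+1} = 0.0 + 0.05*15.0 = 0.75
Step 2: y^k = 0.75, reduced costs: (11.5, 4.25)
  x^k = (0.0, 0.0), subgradient = b - a^T x = 15.0
  y^{k+1} = 0.75 + 0.05*15.0 = 1.5
Step 3: y^k = 1.5, reduced costs: (10.0, 0.5)
  x^k = (0.0, 0.0), subgradient = b - a^T x = 15.0
  y^{k+1} = 1.5 + 0.05*15.0 = 2.25
Dual objective at y_3 = 2.25: reduced costs (8.5, -3.25), box minimizer x = (0.0, 12.0)
g(y_3) = b*y + (c1 - a1*y)*x1 + (c2 - a2*y)*x2 = 15*2.25 + 8.5*0.0 + (-3.25)*12.0 = 33.75 + 0.0 - 39.0 = -5.25


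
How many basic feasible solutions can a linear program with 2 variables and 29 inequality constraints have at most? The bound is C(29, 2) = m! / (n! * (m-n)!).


Each vertex corresponds to some choice of n active constraints out of m, so the number of vertices is at most C(m, n) = m! / (n!(m-n)!).
m = 29, n = 2
Numerator: 29 * 28
Denominator: 2! = 2
C(29, 2) = 406


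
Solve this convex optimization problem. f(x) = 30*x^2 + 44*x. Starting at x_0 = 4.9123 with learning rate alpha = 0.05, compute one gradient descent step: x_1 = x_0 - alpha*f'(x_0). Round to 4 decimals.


We compute the gradient at x_0 and apply the update.
f'(x) = 60*x + 44
f'(4.9123) = 60*4.9123 + 44 = 338.738
x_1 = 4.9123 - 0.05*338.738 = -12.0246


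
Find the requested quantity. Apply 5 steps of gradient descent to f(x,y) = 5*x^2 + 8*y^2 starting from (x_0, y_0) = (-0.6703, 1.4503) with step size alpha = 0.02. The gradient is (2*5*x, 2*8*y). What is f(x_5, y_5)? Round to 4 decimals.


Gradient descent on f(x,y) = 5*x^2 + 8*y^2.
Starting point: (-0.6703, 1.4503), alpha = 0.02
Step 1: grad_x = 2*5*-0.6703 = -6.703, grad_y = 2*8*1.4503 = 23.2048
  x_1 = -0.6703 - 0.02*-6.703 = -0.5362
  y_1 = 1.4503 - 0.02*23.2048 = 0.9862
Step 2: grad_x = 2*5*-0.5362 = -5.3624, grad_y = 2*8*0.9862 = 15.7793
  x_2 = -0.5362 - 0.02*-5.3624 = -0.429
  y_2 = 0.9862 - 0.02*15.7793 = 0.6706
Step 3: grad_x = 2*5*-0.429 = -4.2899, grad_y = 2*8*0.6706 = 10.7299
  x_3 = -0.429 - 0.02*-4.2899 = -0.3432
  y_3 = 0.6706 - 0.02*10.7299 = 0.456
Step 4: grad_x = 2*5*-0.3432 = -3.4319, grad_y = 2*8*0.456 = 7.2963
  x_4 = -0.3432 - 0.02*-3.4319 = -0.2746
  y_4 = 0.456 - 0.02*7.2963 = 0.3101
Step 5: grad_x = 2*5*-0.2746 = -2.7455, grad_y = 2*8*0.3101 = 4.9615
  x_5 = -0.2746 - 0.02*-2.7455 = -0.2196
  y_5 = 0.3101 - 0.02*4.9615 = 0.2109
f(-0.2196, 0.2109) = 5*(-0.2196)^2 + 8*0.2109^2 = 0.5969


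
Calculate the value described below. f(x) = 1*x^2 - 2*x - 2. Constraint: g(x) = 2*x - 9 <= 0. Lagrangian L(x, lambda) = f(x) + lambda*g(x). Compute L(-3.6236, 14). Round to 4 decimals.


Step 1: Evaluate f(x).
f(-3.6236) = 1*(-3.6236)^2 - 2*(-3.6236) - 2 = 18.3777
Step 2: Evaluate g(x).
g(-3.6236) = 2*-3.6236 - 9 = -16.2472
Step 3: Compute Lagrangian.
L = 18.3777 + 14*-16.2472 = -209.0831


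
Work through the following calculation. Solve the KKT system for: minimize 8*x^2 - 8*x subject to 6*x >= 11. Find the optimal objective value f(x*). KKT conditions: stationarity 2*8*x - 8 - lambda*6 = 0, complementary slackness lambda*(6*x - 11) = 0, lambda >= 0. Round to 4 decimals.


Step 1: Try lambda = 0 (constraint inactive).
x_unc = 8/(2*8) = 0.5
Check: 6*0.5 = 3.0 < 11 -- violated!
Step 2: Constraint must be active: 6*x = 11
x* = 11/6 = 1.8333 (rounded; the exact value 11/6 is used below)
lambda = (2*8*(11/6) - 8)/6 = 3.5556
Step 3: Compute optimal value.
f(x*) = 8*(11/6)^2 - 8*(11/6) = 12.2222


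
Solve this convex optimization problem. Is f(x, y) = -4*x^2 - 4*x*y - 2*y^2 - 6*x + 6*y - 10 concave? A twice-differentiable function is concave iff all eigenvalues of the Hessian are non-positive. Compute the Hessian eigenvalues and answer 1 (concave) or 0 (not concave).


The Hessian of f(x,y) = -4*x^2 - 4*x*y - 2*y^2 - 6*x + 6*y - 10 is:
H = [[-8, -4], [-4, -4]]
Trace = -8 - 4 = -12
Determinant = -8*-4 - (-4)^2 = 16
Discriminant = (-12)^2 - 4*16 = 80.0
Eigenvalues: lambda_1 = -10.4721, lambda_2 = -1.5279
The function is concave.

1


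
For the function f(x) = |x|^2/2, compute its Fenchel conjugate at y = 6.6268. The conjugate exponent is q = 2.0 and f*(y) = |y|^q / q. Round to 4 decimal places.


The conjugate exponent q satisfies 1/p + 1/q = 1.
p = 2, so q = 2/(2 - 1) = 2.0
|y|^q = 6.6268^2.0 = 43.9145
f*(6.6268) = 43.9145 / 2.0 = 21.9572


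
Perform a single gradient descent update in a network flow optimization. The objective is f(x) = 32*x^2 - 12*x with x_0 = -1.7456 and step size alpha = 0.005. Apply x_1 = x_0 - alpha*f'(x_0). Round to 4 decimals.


We compute the gradient at x_0 and apply the update.
f'(x) = 64*x - 12
f'(-1.7456) = 64*-1.7456 - 12 = -123.7184
x_1 = -1.7456 - 0.005*-123.7184 = -1.127


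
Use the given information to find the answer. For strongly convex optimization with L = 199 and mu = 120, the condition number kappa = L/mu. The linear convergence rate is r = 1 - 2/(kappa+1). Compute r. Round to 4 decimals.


Step 1: Compute the condition number.
kappa = L/mu = 199/120 = 1.6583
Step 2: Compute the convergence rate.
r = 1 - 2/(kappa + 1) = 1 - 2*mu/(L + mu) = (L - mu)/(L + mu) = 79/319 = 0.2476


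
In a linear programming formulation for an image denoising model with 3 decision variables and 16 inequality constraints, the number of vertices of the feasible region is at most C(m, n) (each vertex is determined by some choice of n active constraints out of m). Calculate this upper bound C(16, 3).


Each vertex corresponds to some choice of n active constraints out of m, so the number of vertices is at most C(m, n) = m! / (n!(m-n)!).
m = 16, n = 3
Numerator: 16 * 15 * 14
Denominator: 3! = 6
C(16, 3) = 560


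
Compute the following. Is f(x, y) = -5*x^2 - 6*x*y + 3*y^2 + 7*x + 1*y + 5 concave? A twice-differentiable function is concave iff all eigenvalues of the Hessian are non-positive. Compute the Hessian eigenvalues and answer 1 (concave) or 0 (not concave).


The Hessian of f(x,y) = -5*x^2 - 6*x*y + 3*y^2 + 7*x + 1*y + 5 is:
H = [[-10, -6], [-6, 6]]
Trace = -10 + 6 = -4
Determinant = -10*6 - (-6)^2 = -96
Discriminant = (-4)^2 - 4*-96 = 400.0
Eigenvalues: lambda_1 = -12.0, lambda_2 = 8.0
The function is not concave.

0


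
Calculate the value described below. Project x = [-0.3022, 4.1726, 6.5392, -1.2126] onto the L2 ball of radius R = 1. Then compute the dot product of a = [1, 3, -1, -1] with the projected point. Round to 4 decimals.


Step 1: Compute ||x|| (intermediates to 6 decimals).
||x|| = sqrt((-0.3022)^2 + 4.1726^2 + 6.5392^2 + (-1.2126)^2) = 7.857064
Step 2: Project.
Since ||x|| > R, scale = R/||x|| = 1/7.857064 = 0.127274, proj(x) = scale * x
proj(x) = [-0.038462, 0.531063, 0.83227, -0.154332]
Step 3: Dot product.
a^T * proj(x) = 1*(-0.038462) + 3*0.531063 - 1*0.83227 - 1*(-0.154332) = 0.8768


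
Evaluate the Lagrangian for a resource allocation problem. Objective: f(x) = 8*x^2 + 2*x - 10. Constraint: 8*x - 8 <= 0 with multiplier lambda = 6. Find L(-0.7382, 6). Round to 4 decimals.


Step 1: Evaluate f(x).
f(-0.7382) = 8*(-0.7382)^2 + 2*(-0.7382) - 10 = -7.1169
Step 2: Evaluate g(x).
g(-0.7382) = 8*-0.7382 - 8 = -13.9056
Step 3: Compute Lagrangian.
L = -7.1169 + 6*-13.9056 = -90.5505


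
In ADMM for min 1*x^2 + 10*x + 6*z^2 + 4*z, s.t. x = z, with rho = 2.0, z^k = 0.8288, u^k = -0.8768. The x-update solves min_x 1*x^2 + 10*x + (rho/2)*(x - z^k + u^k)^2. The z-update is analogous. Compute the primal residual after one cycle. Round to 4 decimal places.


ADMM iteration with rho = 2.0, z^k = 0.8288, u^k = -0.8768
Step 1: x-update.
Minimize 1*x^2 + 10*x + (2.0/2)*(x - 0.8288 - 0.8768)^2
FOC: (2*1 + 2.0)*x = -10 + 2.0*(0.8288 + 0.8768)
x^{k+1} = -1.6472
Step 2: z-update.
Minimize 6*z^2 + 4*z + (2.0/2)*(-1.6472 - z - 0.8768)^2
FOC: (2*6 + 2.0)*z = -4 + 2.0*(-1.6472 - 0.8768)
z^{k+1} = -0.6463
Step 3: u-update.
u^{k+1} = -0.8768 - 1.6472 + 0.6463 = -1.8777
Step 4: Primal residual = |-1.6472 + 0.6463| = 1.0009


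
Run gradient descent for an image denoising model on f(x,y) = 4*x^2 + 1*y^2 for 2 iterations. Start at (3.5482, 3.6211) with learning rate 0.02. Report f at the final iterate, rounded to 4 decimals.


Gradient descent on f(x,y) = 4*x^2 + 1*y^2.
Starting point: (3.5482, 3.6211), alpha = 0.02
Step 1: grad_x = 2*4*3.5482 = 28.3856, grad_y = 2*1*3.6211 = 7.2422
  x_1 = 3.5482 - 0.02*28.3856 = 2.9805
  y_1 = 3.6211 - 0.02*7.2422 = 3.4763
Step 2: grad_x = 2*4*2.9805 = 23.8439, grad_y = 2*1*3.4763 = 6.9525
  x_2 = 2.9805 - 0.02*23.8439 = 2.5036
  y_2 = 3.4763 - 0.02*6.9525 = 3.3372
f(2.5036, 3.3372) = 4*2.5036^2 + 1*3.3372^2 = 36.2092


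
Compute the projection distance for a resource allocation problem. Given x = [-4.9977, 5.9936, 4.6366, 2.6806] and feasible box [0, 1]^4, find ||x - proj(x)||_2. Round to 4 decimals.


Project each component onto [0, 1].
clip(-4.9977) = 0.0, clip(5.9936) = 1.0, clip(4.6366) = 1.0, clip(2.6806) = 1.0
Projection = [0.0, 1.0, 1.0, 1.0]
Squared diffs: [24.977, 24.936, 13.2249, 2.8244]
Distance = sqrt(65.9623) = 8.1217


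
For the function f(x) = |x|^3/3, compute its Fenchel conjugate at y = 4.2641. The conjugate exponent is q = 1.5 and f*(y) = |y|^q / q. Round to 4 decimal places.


The conjugate exponent q satisfies 1/p + 1/q = 1.
p = 3, so q = 3/(3 - 1) = 1.5
|y|^q = 4.2641^1.5 = 8.8052
f*(4.2641) = 8.8052 / 1.5 = 5.8702


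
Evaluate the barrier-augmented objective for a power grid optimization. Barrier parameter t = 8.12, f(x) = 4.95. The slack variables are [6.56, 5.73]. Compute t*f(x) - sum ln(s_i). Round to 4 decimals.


Step 1: Compute log-barrier.
ln values: [1.881, 1.7457]
phi = -(1.881 + 1.7457) = -3.6267
Step 2: Compute augmented objective.
t*f(x) = 8.12*4.95 = 40.194
Total = 40.194 - 3.6267 = 36.5673


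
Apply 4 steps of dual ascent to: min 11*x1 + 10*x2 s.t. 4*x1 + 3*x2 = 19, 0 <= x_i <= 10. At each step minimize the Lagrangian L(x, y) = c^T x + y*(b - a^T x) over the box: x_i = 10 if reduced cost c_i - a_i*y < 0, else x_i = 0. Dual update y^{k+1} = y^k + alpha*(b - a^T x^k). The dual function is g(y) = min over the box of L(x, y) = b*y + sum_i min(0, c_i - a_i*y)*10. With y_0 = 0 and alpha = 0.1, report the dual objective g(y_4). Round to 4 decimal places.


Dual ascent for LP: min 11*x1 + 10*x2, 4*x1 + 3*x2 = 19, 0 <= x_i <= 10
Step 1: y^k = 0.0, reduced costs: (11.0, 10.0)
  x^k = (0.0, 0.0), subgradient = b - a^T x = 19.0
  y^{k+1} = 0.0 + 0.1*19.0 = 1.9
Step 2: y^k = 1.9, reduced costs: (3.4, 4.3)
  x^k = (0.0, 0.0), subgradient = b - a^T x = 19.0
  y^{k+1} = 1.9 + 0.1*19.0 = 3.8
Step 3: y^k = 3.8, reduced costs: (-4.2, -1.4)
  x^k = (10.0, 10.0), subgradient = b - a^T x = -51.0
  y^{k+1} = 3.8 + 0.1*-51.0 = -1.3
Step 4: y^k = -1.3, reduced costs: (16.2, 13.9)
  x^k = (0.0, 0.0), subgradient = b - a^T x = 19.0
  y^{k+1} = -1.3 + 0.1*19.0 = 0.6
Dual objective at y_4 = 0.6: reduced costs (8.6, 8.2), box minimizer x = (0.0, 0.0)
g(y_4) = b*y + (c1 - a1*y)*x1 + (c2 - a2*y)*x2 = 19*0.6 + 8.6*0.0 + 8.2*0.0 = 11.4 + 0.0 + 0.0 = 11.4


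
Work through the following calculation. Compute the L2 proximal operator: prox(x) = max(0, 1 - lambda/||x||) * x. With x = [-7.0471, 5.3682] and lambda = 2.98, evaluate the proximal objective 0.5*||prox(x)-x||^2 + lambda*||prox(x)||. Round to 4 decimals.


Step 1: Compute ||x||.
||x|| = 8.8588
Step 2: Compute scaling factor.
scale = max(0, 1 - 2.98/8.8588) = 0.6636
Step 3: prox(x) = [-4.6765, 3.5624]
||prox(x)|| = 5.8788
Step 4: Proximal objective.
0.5*||prox-x||^2 = 4.4402
lambda*||prox|| = 17.5188
Total = 21.9592


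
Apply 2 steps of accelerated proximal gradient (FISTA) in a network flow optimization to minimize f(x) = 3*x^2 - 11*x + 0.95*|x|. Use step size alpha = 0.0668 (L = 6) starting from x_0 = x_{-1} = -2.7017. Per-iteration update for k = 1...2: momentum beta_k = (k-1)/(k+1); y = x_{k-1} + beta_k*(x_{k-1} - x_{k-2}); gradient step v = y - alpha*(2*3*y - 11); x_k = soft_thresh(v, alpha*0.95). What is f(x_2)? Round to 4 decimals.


FISTA on f(x) = 3*x^2 - 11*x + 0.95*|x|
L = 6, alpha = 0.0668
Iteration 1: beta = 0.0, y = -2.7017 + 0.0*(-2.7017 + 2.7017) = -2.7017
  grad(y) = -27.2102, v = y - alpha*grad = -0.8841
  prox(v) = soft_thresh(-0.8841, 0.0635) = -0.8206
Iteration 2: beta = 0.3333, y = -0.8206 + 0.3333*(-0.8206 + 2.7017) = -0.1936
  grad(y) = -12.1614, v = y - alpha*grad = 0.6188
  prox(v) = soft_thresh(0.6188, 0.0635) = 0.5554
f(x_2) = 3*0.5554^2 - 11*0.5554 + 0.95*|0.5554| = -4.6561


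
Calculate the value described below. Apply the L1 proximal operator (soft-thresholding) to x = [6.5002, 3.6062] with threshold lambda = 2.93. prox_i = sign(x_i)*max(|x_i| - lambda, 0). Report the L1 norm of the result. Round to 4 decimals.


Soft-thresholding with lambda = 2.93:
prox(6.5002) = sign(6.5002)*max(|6.5002| - 2.93, 0) = 3.5702
prox(3.6062) = sign(3.6062)*max(|3.6062| - 2.93, 0) = 0.6762
prox(x) = [3.5702, 0.6762]
||prox(x)||_1 = 3.5702 + 0.6762 = 4.2464


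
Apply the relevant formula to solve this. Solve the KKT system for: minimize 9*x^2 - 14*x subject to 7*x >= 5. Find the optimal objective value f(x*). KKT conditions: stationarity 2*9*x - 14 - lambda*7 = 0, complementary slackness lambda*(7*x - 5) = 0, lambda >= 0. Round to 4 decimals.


Step 1: Try lambda = 0 (constraint inactive).
Stationarity: 2*9*x - 14 = 0
x* = 14/(2*9) = 7/9 = 0.7778 (rounded; the exact value 7/9 is used below)
Check constraint: 7*0.7778 = 5.4446 >= 5 -- satisfied.
Step 2: Compute optimal value.
f(x*) = 9*(7/9)^2 - 14*(7/9) = -5.4444


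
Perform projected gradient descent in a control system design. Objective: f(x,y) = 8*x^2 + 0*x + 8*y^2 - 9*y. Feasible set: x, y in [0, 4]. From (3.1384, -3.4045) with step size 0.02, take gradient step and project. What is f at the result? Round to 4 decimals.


Step 1: Compute gradient at (3.1384, -3.4045).
grad_x = 2*8*3.1384 + 0 = 50.2144
grad_y = 2*8*-3.4045 - 9 = -63.472
Step 2: Gradient step.
x_raw = 3.1384 - 0.02*50.2144 = 2.1341
y_raw = -3.4045 - 0.02*-63.472 = -2.1351
Step 3: Project onto [0, 4].
x_proj = clip(2.1341) = 2.1341
y_proj = clip(-2.1351) = 0.0
Step 4: Evaluate f.
f(2.1341, 0.0) = 36.4355


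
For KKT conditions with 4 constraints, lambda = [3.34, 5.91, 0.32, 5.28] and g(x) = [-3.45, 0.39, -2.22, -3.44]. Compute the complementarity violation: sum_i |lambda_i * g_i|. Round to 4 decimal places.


KKT complementary slackness check:
lambda_1 * g_1 = 3.34 * -3.45 = -11.523
lambda_2 * g_2 = 5.91 * 0.39 = 2.3049
lambda_3 * g_3 = 0.32 * -2.22 = -0.7104
lambda_4 * g_4 = 5.28 * -3.44 = -18.1632
Total violation = 11.523 + 2.3049 + 0.7104 + 18.1632 = 32.7015


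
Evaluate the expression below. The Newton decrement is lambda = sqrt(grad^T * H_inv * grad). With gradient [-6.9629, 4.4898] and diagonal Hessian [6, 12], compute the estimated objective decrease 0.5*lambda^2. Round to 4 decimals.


Step 1: H is diagonal, so H^(-1) * g = [-1.1605, 0.3742].
Step 2: g^T H^(-1) g = sum_i g_i^2 / H_ii
  = (-6.9629)^2/6 + (4.4898)^2/12
  = 8.0803 + 1.6799 = 9.7602
Step 3: Objective decrease = 0.5 * g^T H^(-1) g = 4.8801


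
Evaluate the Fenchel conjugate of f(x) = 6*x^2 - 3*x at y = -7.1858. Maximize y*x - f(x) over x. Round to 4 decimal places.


f*(y) = sup_x {y*x - a*x^2 - b*x} = sup_x {(y-b)*x - a*x^2}
FOC: (y - b) - 2a*x = 0 => x* = (y - b)/(2a)
x* = (-7.1858 + 3)/(2*6) = -0.3488
f*(-7.1858) = (y-b)^2/(4a) = (-7.1858 + 3)^2/(4*6)
= 17.5209/24 = 0.73


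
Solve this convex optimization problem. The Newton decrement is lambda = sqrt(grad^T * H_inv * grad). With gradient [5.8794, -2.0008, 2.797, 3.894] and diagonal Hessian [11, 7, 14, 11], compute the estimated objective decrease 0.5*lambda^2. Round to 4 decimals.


Step 1: H is diagonal, so H^(-1) * g = [0.5345, -0.2858, 0.1998, 0.354].
Step 2: g^T H^(-1) g = sum_i g_i^2 / H_ii
  = (5.8794)^2/11 + (-2.0008)^2/7 + (2.797)^2/14 + (3.894)^2/11
  = 3.1425 + 0.5719 + 0.5588 + 1.3785 = 5.6516
Step 3: Objective decrease = 0.5 * g^T H^(-1) g = 2.8258


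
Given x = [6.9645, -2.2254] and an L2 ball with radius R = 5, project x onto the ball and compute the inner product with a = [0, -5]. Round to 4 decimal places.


Step 1: Compute ||x|| (intermediates to 6 decimals).
||x|| = sqrt(6.9645^2 + (-2.2254)^2) = 7.311407
Step 2: Project.
Since ||x|| > R, scale = R/||x|| = 5/7.311407 = 0.683863, proj(x) = scale * x
proj(x) = [4.762764, -1.521869]
Step 3: Dot product.
a^T * proj(x) = 0*4.762764 - 5*(-1.521869) = 7.6093


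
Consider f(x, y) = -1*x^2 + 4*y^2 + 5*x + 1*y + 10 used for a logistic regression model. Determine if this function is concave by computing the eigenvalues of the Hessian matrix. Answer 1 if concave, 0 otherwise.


The Hessian of f(x,y) = -1*x^2 + 4*y^2 + 5*x + 1*y + 10 is:
H = [[-2, 0], [0, 8]]
Trace = -2 + 8 = 6
Determinant = -2*8 - (0)^2 = -16
Discriminant = (6)^2 - 4*-16 = 100.0
Eigenvalues: lambda_1 = -2.0, lambda_2 = 8.0
The function is not concave.

0


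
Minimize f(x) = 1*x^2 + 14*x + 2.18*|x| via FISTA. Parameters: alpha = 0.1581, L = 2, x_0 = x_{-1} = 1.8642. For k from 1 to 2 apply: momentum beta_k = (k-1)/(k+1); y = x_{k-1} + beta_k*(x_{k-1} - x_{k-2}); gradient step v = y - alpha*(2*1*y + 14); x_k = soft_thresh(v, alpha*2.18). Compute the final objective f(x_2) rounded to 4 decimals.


FISTA on f(x) = 1*x^2 + 14*x + 2.18*|x|
L = 2, alpha = 0.1581
Iteration 1: beta = 0.0, y = 1.8642 + 0.0*(1.8642 - 1.8642) = 1.8642
  grad(y) = 17.7284, v = y - alpha*grad = -0.9387
  prox(v) = soft_thresh(-0.9387, 0.3447) = -0.594
Iteration 2: beta = 0.3333, y = -0.594 + 0.3333*(-0.594 - 1.8642) = -1.4134
  grad(y) = 11.1732, v = y - alpha*grad = -3.1799
  prox(v) = soft_thresh(-3.1799, 0.3447) = -2.8352
f(x_2) = 1*(-2.8352)^2 + 14*(-2.8352) + 2.18*|-2.8352| = -25.4739


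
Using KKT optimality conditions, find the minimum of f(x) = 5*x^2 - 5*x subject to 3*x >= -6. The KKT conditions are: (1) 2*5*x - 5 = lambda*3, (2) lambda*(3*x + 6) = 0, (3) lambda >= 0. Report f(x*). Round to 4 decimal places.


Step 1: Try lambda = 0 (constraint inactive).
Stationarity: 2*5*x - 5 = 0
x* = 5/(2*5) = 0.5
Check constraint: 3*0.5 = 1.5 >= -6 -- satisfied.
Step 2: Compute optimal value.
f(x*) = 5*0.5^2 - 5*0.5 = -1.25


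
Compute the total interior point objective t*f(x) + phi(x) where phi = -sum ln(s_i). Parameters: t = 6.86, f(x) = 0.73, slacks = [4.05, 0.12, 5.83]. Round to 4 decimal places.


Step 1: Compute log-barrier.
ln values: [1.3987, -2.1203, 1.763]
phi = -(1.3987 - 2.1203 + 1.763) = -1.0415
Step 2: Compute augmented objective.
t*f(x) = 6.86*0.73 = 5.0078
Total = 5.0078 - 1.0415 = 3.9663


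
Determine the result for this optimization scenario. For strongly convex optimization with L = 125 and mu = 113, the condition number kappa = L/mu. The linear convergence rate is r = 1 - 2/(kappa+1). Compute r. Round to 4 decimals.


Step 1: Compute the condition number.
kappa = L/mu = 125/113 = 1.1062
Step 2: Compute the convergence rate.
r = 1 - 2/(kappa + 1) = 1 - 2*mu/(L + mu) = (L - mu)/(L + mu) = 12/238 = 0.0504


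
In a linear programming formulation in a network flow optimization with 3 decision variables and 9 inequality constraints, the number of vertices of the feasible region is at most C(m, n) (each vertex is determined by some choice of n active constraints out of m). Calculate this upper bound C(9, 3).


Each vertex corresponds to some choice of n active constraints out of m, so the number of vertices is at most C(m, n) = m! / (n!(m-n)!).
m = 9, n = 3
Numerator: 9 * 8 * 7
Denominator: 3! = 6
C(9, 3) = 84


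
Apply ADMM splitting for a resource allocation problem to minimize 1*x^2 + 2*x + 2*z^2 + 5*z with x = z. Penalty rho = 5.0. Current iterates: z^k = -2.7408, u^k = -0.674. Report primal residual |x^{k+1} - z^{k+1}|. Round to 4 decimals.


ADMM iteration with rho = 5.0, z^k = -2.7408, u^k = -0.674
Step 1: x-update.
Minimize 1*x^2 + 2*x + (5.0/2)*(x + 2.7408 - 0.674)^2
FOC: (2*1 + 5.0)*x = -2 + 5.0*(-2.7408 + 0.674)
x^{k+1} = -1.762
Step 2: z-update.
Minimize 2*z^2 + 5*z + (5.0/2)*(-1.762 - z - 0.674)^2
FOC: (2*2 + 5.0)*z = -5 + 5.0*(-1.762 - 0.674)
z^{k+1} = -1.9089
Step 3: u-update.
u^{k+1} = -0.674 - 1.762 + 1.9089 = -0.5271
Step 4: Primal residual = |-1.762 + 1.9089| = 0.1469


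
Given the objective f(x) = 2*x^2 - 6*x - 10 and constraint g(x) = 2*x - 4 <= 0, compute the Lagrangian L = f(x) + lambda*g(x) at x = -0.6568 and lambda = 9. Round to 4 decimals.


Step 1: Evaluate f(x).
f(-0.6568) = 2*(-0.6568)^2 - 6*(-0.6568) - 10 = -5.1964
Step 2: Evaluate g(x).
g(-0.6568) = 2*-0.6568 - 4 = -5.3136
Step 3: Compute Lagrangian.
L = -5.1964 + 9*-5.3136 = -53.0188


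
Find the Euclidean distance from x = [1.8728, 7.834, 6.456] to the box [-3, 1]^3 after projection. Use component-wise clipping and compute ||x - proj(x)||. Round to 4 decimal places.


Project each component onto [-3, 1].
clip(1.8728) = 1.0, clip(7.834) = 1.0, clip(6.456) = 1.0
Projection = [1.0, 1.0, 1.0]
Squared diffs: [0.7618, 46.7036, 29.7679]
Distance = sqrt(77.2333) = 8.7882


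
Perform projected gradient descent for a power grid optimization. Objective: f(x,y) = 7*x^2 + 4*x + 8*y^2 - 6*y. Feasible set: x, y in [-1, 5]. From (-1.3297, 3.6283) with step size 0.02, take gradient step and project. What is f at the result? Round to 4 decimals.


Step 1: Compute gradient at (-1.3297, 3.6283).
grad_x = 2*7*-1.3297 + 4 = -14.6158
grad_y = 2*8*3.6283 - 6 = 52.0528
Step 2: Gradient step.
x_raw = -1.3297 - 0.02*-14.6158 = -1.0374
y_raw = 3.6283 - 0.02*52.0528 = 2.5872
Step 3: Project onto [-1, 5].
x_proj = clip(-1.0374) = -1.0
y_proj = clip(2.5872) = 2.5872
Step 4: Evaluate f.
f(-1.0, 2.5872) = 41.0272


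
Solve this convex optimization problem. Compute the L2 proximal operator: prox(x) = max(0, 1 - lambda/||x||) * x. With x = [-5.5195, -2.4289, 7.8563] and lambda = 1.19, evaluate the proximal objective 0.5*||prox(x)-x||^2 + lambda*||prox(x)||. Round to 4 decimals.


Step 1: Compute ||x||.
||x|| = 9.9038
Step 2: Compute scaling factor.
scale = max(0, 1 - 1.19/9.9038) = 0.8798
Step 3: prox(x) = [-4.8563, -2.1371, 6.9123]
||prox(x)|| = 8.7138
Step 4: Proximal objective.
0.5*||prox-x||^2 = 0.7081
lambda*||prox|| = 10.3694
Total = 11.0775


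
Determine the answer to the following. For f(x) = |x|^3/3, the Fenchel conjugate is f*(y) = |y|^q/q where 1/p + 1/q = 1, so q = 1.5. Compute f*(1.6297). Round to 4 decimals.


The conjugate exponent q satisfies 1/p + 1/q = 1.
p = 3, so q = 3/(3 - 1) = 1.5
|y|^q = 1.6297^1.5 = 2.0805
f*(1.6297) = 2.0805 / 1.5 = 1.387


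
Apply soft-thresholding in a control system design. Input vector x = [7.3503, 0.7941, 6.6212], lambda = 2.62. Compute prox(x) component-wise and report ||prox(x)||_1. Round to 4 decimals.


Soft-thresholding with lambda = 2.62:
prox(7.3503) = sign(7.3503)*max(|7.3503| - 2.62, 0) = 4.7303
prox(0.7941) = sign(0.7941)*max(|0.7941| - 2.62, 0) = 0.0
prox(6.6212) = sign(6.6212)*max(|6.6212| - 2.62, 0) = 4.0012
prox(x) = [4.7303, 0.0, 4.0012]
||prox(x)||_1 = 4.7303 + 0.0 + 4.0012 = 8.7315


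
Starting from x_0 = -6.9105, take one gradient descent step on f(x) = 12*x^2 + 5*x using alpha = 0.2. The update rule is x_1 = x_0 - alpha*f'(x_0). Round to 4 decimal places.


We compute the gradient at x_0 and apply the update.
f'(x) = 24*x + 5
f'(-6.9105) = 24*-6.9105 + 5 = -160.852
x_1 = -6.9105 - 0.2*-160.852 = 25.2599


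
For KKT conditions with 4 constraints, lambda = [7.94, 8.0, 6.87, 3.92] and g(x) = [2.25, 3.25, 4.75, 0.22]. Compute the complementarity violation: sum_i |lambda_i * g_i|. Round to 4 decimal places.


KKT complementary slackness check:
lambda_1 * g_1 = 7.94 * 2.25 = 17.865
lambda_2 * g_2 = 8.0 * 3.25 = 26.0
lambda_3 * g_3 = 6.87 * 4.75 = 32.6325
lambda_4 * g_4 = 3.92 * 0.22 = 0.8624
Total violation = 17.865 + 26.0 + 32.6325 + 0.8624 = 77.3599


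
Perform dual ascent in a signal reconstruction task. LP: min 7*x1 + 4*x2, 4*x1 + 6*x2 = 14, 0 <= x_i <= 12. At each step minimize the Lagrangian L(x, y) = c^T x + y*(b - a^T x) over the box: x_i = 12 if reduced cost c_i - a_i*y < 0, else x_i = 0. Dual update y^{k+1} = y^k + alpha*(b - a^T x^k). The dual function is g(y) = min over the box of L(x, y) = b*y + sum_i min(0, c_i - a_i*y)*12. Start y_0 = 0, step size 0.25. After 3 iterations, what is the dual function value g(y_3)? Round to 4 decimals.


Dual ascent for LP: min 7*x1 + 4*x2, 4*x1 + 6*x2 = 14, 0 <= x_i <= 12
Step 1: y^k = 0.0, reduced costs: (7.0, 4.0)
  x^k = (0.0, 0.0), subgradient = b - a^T x = 14.0
  y^{k+1} = 0.0 + 0.25*14.0 = 3.5
Step 2: y^k = 3.5, reduced costs: (-7.0, -17.0)
  x^k = (12.0, 12.0), subgradient = b - a^T x = -106.0
  y^{k+1} = 3.5 + 0.25*-106.0 = -23.0
Step 3: y^k = -23.0, reduced costs: (99.0, 142.0)
  x^k = (0.0, 0.0), subgradient = b - a^T x = 14.0
  y^{k+1} = -23.0 + 0.25*14.0 = -19.5
Dual objective at y_3 = -19.5: reduced costs (85.0, 121.0), box minimizer x = (0.0, 0.0)
g(y_3) = b*y + (c1 - a1*y)*x1 + (c2 - a2*y)*x2 = 14*(-19.5) + 85.0*0.0 + 121.0*0.0 = -273.0 + 0.0 + 0.0 = -273.0


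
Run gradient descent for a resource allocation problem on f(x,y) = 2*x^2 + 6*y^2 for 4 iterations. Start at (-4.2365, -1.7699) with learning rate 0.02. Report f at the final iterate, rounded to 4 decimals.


Gradient descent on f(x,y) = 2*x^2 + 6*y^2.
Starting point: (-4.2365, -1.7699), alpha = 0.02
Step 1: grad_x = 2*2*-4.2365 = -16.946, grad_y = 2*6*-1.7699 = -21.2388
  x_1 = -4.2365 - 0.02*-16.946 = -3.8976
  y_1 = -1.7699 - 0.02*-21.2388 = -1.3451
Step 2: grad_x = 2*2*-3.8976 = -15.5903, grad_y = 2*6*-1.3451 = -16.1415
  x_2 = -3.8976 - 0.02*-15.5903 = -3.5858
  y_2 = -1.3451 - 0.02*-16.1415 = -1.0223
Step 3: grad_x = 2*2*-3.5858 = -14.3431, grad_y = 2*6*-1.0223 = -12.2675
  x_3 = -3.5858 - 0.02*-14.3431 = -3.2989
  y_3 = -1.0223 - 0.02*-12.2675 = -0.7769
Step 4: grad_x = 2*2*-3.2989 = -13.1956, grad_y = 2*6*-0.7769 = -9.3233
  x_4 = -3.2989 - 0.02*-13.1956 = -3.035
  y_4 = -0.7769 - 0.02*-9.3233 = -0.5905
f(-3.035, -0.5905) = 2*(-3.035)^2 + 6*(-0.5905)^2 = 20.5144


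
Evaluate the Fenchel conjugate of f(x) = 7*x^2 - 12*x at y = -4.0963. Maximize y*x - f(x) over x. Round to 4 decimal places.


f*(y) = sup_x {y*x - a*x^2 - b*x} = sup_x {(y-b)*x - a*x^2}
FOC: (y - b) - 2a*x = 0 => x* = (y - b)/(2a)
x* = (-4.0963 + 12)/(2*7) = 0.5646
f*(-4.0963) = (y-b)^2/(4a) = (-4.0963 + 12)^2/(4*7)
= 62.4685/28 = 2.231


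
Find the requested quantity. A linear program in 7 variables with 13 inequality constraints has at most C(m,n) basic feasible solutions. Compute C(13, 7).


Each vertex corresponds to some choice of n active constraints out of m, so the number of vertices is at most C(m, n) = m! / (n!(m-n)!).
m = 13, n = 7
Numerator: 13 * 12 * 11 * 10 * 9 * 8 * 7
Denominator: 7! = 5040
C(13, 7) = 1716


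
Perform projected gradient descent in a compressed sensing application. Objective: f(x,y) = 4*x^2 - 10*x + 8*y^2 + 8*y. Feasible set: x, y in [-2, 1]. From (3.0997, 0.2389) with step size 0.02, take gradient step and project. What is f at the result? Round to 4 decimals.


Step 1: Compute gradient at (3.0997, 0.2389).
grad_x = 2*4*3.0997 - 10 = 14.7976
grad_y = 2*8*0.2389 + 8 = 11.8224
Step 2: Gradient step.
x_raw = 3.0997 - 0.02*14.7976 = 2.8037
y_raw = 0.2389 - 0.02*11.8224 = 0.0025
Step 3: Project onto [-2, 1].
x_proj = clip(2.8037) = 1.0
y_proj = clip(0.0025) = 0.0025
Step 4: Evaluate f.
f(1.0, 0.0025) = -5.9803


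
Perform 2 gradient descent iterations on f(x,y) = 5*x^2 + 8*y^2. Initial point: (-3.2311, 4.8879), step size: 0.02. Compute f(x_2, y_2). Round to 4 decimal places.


Gradient descent on f(x,y) = 5*x^2 + 8*y^2.
Starting point: (-3.2311, 4.8879), alpha = 0.02
Step 1: grad_x = 2*5*-3.2311 = -32.311, grad_y = 2*8*4.8879 = 78.2064
  x_1 = -3.2311 - 0.02*-32.311 = -2.5849
  y_1 = 4.8879 - 0.02*78.2064 = 3.3238
Step 2: grad_x = 2*5*-2.5849 = -25.8488, grad_y = 2*8*3.3238 = 53.1804
  x_2 = -2.5849 - 0.02*-25.8488 = -2.0679
  y_2 = 3.3238 - 0.02*53.1804 = 2.2602
f(-2.0679, 2.2602) = 5*(-2.0679)^2 + 8*2.2602^2 = 62.2479


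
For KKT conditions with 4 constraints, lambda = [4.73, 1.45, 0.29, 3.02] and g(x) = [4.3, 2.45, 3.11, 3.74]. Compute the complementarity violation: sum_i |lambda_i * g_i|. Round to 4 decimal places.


KKT complementary slackness check:
lambda_1 * g_1 = 4.73 * 4.3 = 20.339
lambda_2 * g_2 = 1.45 * 2.45 = 3.5525
lambda_3 * g_3 = 0.29 * 3.11 = 0.9019
lambda_4 * g_4 = 3.02 * 3.74 = 11.2948
Total violation = 20.339 + 3.5525 + 0.9019 + 11.2948 = 36.0882


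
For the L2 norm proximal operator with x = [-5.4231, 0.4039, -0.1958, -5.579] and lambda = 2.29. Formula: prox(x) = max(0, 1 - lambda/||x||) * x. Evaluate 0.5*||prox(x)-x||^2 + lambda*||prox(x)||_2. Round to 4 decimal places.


Step 1: Compute ||x||.
||x|| = 7.7934
Step 2: Compute scaling factor.
scale = max(0, 1 - 2.29/7.7934) = 0.7062
Step 3: prox(x) = [-3.8296, 0.2852, -0.1383, -3.9397]
||prox(x)|| = 5.5034
Step 4: Proximal objective.
0.5*||prox-x||^2 = 2.6221
lambda*||prox|| = 12.6028
Total = 15.2248


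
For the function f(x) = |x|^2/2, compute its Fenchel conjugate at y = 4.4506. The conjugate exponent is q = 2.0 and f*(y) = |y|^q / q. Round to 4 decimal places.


The conjugate exponent q satisfies 1/p + 1/q = 1.
p = 2, so q = 2/(2 - 1) = 2.0
|y|^q = 4.4506^2.0 = 19.8078
f*(4.4506) = 19.8078 / 2.0 = 9.9039


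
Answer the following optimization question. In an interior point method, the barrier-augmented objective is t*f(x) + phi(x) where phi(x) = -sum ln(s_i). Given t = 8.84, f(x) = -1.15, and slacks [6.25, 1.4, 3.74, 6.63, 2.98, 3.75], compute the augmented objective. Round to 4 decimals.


Step 1: Compute log-barrier.
ln values: [1.8326, 0.3365, 1.3191, 1.8916, 1.0919, 1.3218]
phi = -(1.8326 + 0.3365 + 1.3191 + 1.8916 + 1.0919 + 1.3218) = -7.7934
Step 2: Compute augmented objective.
t*f(x) = 8.84*-1.15 = -10.166
Total = -10.166 - 7.7934 = -17.9594


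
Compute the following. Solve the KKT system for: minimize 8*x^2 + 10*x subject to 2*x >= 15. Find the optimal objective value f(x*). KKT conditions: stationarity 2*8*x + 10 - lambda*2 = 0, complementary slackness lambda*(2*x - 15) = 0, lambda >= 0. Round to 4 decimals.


Step 1: Try lambda = 0 (constraint inactive).
x_unc = -10/(2*8) = -0.625
Check: 2*-0.625 = -1.25 < 15 -- violated!
Step 2: Constraint must be active: 2*x = 15
x* = 15/2 = 7.5
lambda = (2*8*7.5 + 10)/2 = 65.0
Step 3: Compute optimal value.
f(x*) = 8*7.5^2 + 10*7.5 = 525.0


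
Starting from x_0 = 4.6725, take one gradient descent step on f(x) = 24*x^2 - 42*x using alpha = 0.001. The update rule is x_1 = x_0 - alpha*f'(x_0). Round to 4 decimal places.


We compute the gradient at x_0 and apply the update.
f'(x) = 48*x - 42
f'(4.6725) = 48*4.6725 - 42 = 182.28
x_1 = 4.6725 - 0.001*182.28 = 4.4902


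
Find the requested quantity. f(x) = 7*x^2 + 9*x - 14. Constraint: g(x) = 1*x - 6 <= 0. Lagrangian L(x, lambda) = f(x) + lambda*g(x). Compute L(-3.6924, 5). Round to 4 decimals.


Step 1: Evaluate f(x).
f(-3.6924) = 7*(-3.6924)^2 + 9*(-3.6924) - 14 = 48.2051
Step 2: Evaluate g(x).
g(-3.6924) = 1*-3.6924 - 6 = -9.6924
Step 3: Compute Lagrangian.
L = 48.2051 + 5*-9.6924 = -0.2569


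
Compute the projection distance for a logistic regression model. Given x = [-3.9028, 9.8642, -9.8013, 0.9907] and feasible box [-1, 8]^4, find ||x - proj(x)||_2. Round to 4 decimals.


Project each component onto [-1, 8].
clip(-3.9028) = -1.0, clip(9.8642) = 8.0, clip(-9.8013) = -1.0, clip(0.9907) = 0.9907
Projection = [-1.0, 8.0, -1.0, 0.9907]
Squared diffs: [8.4262, 3.4752, 77.4629, 0.0]
Distance = sqrt(89.3643) = 9.4533


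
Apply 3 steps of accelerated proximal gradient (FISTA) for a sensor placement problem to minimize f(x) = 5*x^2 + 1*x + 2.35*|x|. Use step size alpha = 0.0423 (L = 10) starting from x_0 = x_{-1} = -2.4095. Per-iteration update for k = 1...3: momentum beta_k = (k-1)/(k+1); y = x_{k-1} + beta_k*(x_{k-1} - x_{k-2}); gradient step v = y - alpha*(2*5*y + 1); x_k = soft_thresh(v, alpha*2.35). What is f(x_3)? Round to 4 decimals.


FISTA on f(x) = 5*x^2 + 1*x + 2.35*|x|
L = 10, alpha = 0.0423
Iteration 1: beta = 0.0, y = -2.4095 + 0.0*(-2.4095 + 2.4095) = -2.4095
  grad(y) = -23.095, v = y - alpha*grad = -1.4326
  prox(v) = soft_thresh(-1.4326, 0.0994) = -1.3332
Iteration 2: beta = 0.3333, y = -1.3332 + 0.3333*(-1.3332 + 2.4095) = -0.9744
  grad(y) = -8.744, v = y - alpha*grad = -0.6045
  prox(v) = soft_thresh(-0.6045, 0.0994) = -0.5051
Iteration 3: beta = 0.5, y = -0.5051 + 0.5*(-0.5051 + 1.3332) = -0.0911
  grad(y) = 0.089, v = y - alpha*grad = -0.0949
  prox(v) = soft_thresh(-0.0949, 0.0994) = 0.0
f(x_3) = 5*0.0^2 + 1*0.0 + 2.35*|0.0| = 0.0


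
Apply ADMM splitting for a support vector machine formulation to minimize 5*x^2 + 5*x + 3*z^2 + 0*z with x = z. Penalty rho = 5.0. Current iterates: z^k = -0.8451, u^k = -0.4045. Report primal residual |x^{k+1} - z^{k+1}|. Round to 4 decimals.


ADMM iteration with rho = 5.0, z^k = -0.8451, u^k = -0.4045
Step 1: x-update.
Minimize 5*x^2 + 5*x + (5.0/2)*(x + 0.8451 - 0.4045)^2
FOC: (2*5 + 5.0)*x = -5 + 5.0*(-0.8451 + 0.4045)
x^{k+1} = -0.4802
Step 2: z-update.
Minimize 3*z^2 + 0*z + (5.0/2)*(-0.4802 - z - 0.4045)^2
FOC: (2*3 + 5.0)*z = 0 + 5.0*(-0.4802 - 0.4045)
z^{k+1} = -0.4021
Step 3: u-update.
u^{k+1} = -0.4045 - 0.4802 + 0.4021 = -0.4826
Step 4: Primal residual = |-0.4802 + 0.4021| = 0.0781


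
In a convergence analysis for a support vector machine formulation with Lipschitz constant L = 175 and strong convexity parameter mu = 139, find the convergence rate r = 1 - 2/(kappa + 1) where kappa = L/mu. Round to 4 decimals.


Step 1: Compute the condition number.
kappa = L/mu = 175/139 = 1.259
Step 2: Compute the convergence rate.
r = 1 - 2/(kappa + 1) = 1 - 2*mu/(L + mu) = (L - mu)/(L + mu) = 36/314 = 0.1146


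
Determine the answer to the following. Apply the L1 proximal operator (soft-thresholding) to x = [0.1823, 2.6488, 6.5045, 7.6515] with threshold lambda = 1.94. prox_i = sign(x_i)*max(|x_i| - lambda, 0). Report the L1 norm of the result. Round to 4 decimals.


Soft-thresholding with lambda = 1.94:
prox(0.1823) = sign(0.1823)*max(|0.1823| - 1.94, 0) = 0.0
prox(2.6488) = sign(2.6488)*max(|2.6488| - 1.94, 0) = 0.7088
prox(6.5045) = sign(6.5045)*max(|6.5045| - 1.94, 0) = 4.5645
prox(7.6515) = sign(7.6515)*max(|7.6515| - 1.94, 0) = 5.7115
prox(x) = [0.0, 0.7088, 4.5645, 5.7115]
||prox(x)||_1 = 0.0 + 0.7088 + 4.5645 + 5.7115 = 10.9848


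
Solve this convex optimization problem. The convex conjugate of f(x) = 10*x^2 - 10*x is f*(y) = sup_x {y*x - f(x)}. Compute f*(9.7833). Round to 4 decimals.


f*(y) = sup_x {y*x - a*x^2 - b*x} = sup_x {(y-b)*x - a*x^2}
FOC: (y - b) - 2a*x = 0 => x* = (y - b)/(2a)
x* = (9.7833 + 10)/(2*10) = 0.9892
f*(9.7833) = (y-b)^2/(4a) = (9.7833 + 10)^2/(4*10)
= 391.379/40 = 9.7845


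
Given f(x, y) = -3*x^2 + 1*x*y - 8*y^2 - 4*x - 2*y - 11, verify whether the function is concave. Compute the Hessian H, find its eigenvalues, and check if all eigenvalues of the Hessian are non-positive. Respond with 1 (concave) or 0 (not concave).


The Hessian of f(x,y) = -3*x^2 + 1*x*y - 8*y^2 - 4*x - 2*y - 11 is:
H = [[-6, 1], [1, -16]]
Trace = -6 - 16 = -22
Determinant = -6*-16 - (1)^2 = 95
Discriminant = (-22)^2 - 4*95 = 104.0
Eigenvalues: lambda_1 = -16.099, lambda_2 = -5.901
The function is concave.

1


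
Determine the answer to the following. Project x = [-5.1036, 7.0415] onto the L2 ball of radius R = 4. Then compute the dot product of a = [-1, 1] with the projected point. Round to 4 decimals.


Step 1: Compute ||x|| (intermediates to 6 decimals).
||x|| = sqrt((-5.1036)^2 + 7.0415^2) = 8.69652
Step 2: Project.
Since ||x|| > R, scale = R/||x|| = 4/8.69652 = 0.459954, proj(x) = scale * x
proj(x) = [-2.347421, 3.238766]
Step 3: Dot product.
a^T * proj(x) = -1*(-2.347421) + 1*3.238766 = 5.5862


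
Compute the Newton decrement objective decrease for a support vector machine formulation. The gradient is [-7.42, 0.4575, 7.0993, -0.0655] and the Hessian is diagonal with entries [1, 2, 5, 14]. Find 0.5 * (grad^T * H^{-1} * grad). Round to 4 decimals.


Step 1: H is diagonal, so H^(-1) * g = [-7.42, 0.2288, 1.4199, -0.0047].
Step 2: g^T H^(-1) g = sum_i g_i^2 / H_ii
  = (-7.42)^2/1 + (0.4575)^2/2 + (7.0993)^2/5 + (-0.0655)^2/14
  = 55.0564 + 0.1047 + 10.08 + 0.0003 = 65.2414
Step 3: Objective decrease = 0.5 * g^T H^(-1) g = 32.6207


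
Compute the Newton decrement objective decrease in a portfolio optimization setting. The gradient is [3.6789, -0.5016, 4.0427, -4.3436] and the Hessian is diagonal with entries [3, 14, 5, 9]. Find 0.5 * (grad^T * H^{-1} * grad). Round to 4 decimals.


Step 1: H is diagonal, so H^(-1) * g = [1.2263, -0.0358, 0.8085, -0.4826].
Step 2: g^T H^(-1) g = sum_i g_i^2 / H_ii
  = (3.6789)^2/3 + (-0.5016)^2/14 + (4.0427)^2/5 + (-4.3436)^2/9
  = 4.5114 + 0.018 + 3.2687 + 2.0963 = 9.8944
Step 3: Objective decrease = 0.5 * g^T H^(-1) g = 4.9472


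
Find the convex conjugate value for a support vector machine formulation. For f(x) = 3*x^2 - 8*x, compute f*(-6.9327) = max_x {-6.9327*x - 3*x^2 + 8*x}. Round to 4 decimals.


f*(y) = sup_x {y*x - a*x^2 - b*x} = sup_x {(y-b)*x - a*x^2}
FOC: (y - b) - 2a*x = 0 => x* = (y - b)/(2a)
x* = (-6.9327 + 8)/(2*3) = 0.1779
f*(-6.9327) = (y-b)^2/(4a) = (-6.9327 + 8)^2/(4*3)
= 1.1391/12 = 0.0949


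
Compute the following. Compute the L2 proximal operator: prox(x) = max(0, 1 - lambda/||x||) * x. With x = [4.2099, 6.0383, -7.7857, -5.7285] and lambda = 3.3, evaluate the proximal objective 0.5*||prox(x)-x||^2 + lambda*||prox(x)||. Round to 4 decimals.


Step 1: Compute ||x||.
||x|| = 12.1498
Step 2: Compute scaling factor.
scale = max(0, 1 - 3.3/12.1498) = 0.7284
Step 3: prox(x) = [3.0664, 4.3982, -5.671, -4.1726]
||prox(x)|| = 8.8498
Step 4: Proximal objective.
0.5*||prox-x||^2 = 5.445
lambda*||prox|| = 29.2043
Total = 34.6493


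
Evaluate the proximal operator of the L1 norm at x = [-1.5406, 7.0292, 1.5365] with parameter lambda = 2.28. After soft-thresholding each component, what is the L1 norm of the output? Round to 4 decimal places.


Soft-thresholding with lambda = 2.28:
prox(-1.5406) = sign(-1.5406)*max(|-1.5406| - 2.28, 0) = 0.0
prox(7.0292) = sign(7.0292)*max(|7.0292| - 2.28, 0) = 4.7492
prox(1.5365) = sign(1.5365)*max(|1.5365| - 2.28, 0) = 0.0
prox(x) = [0.0, 4.7492, 0.0]
||prox(x)||_1 = 0.0 + 4.7492 + 0.0 = 4.7492


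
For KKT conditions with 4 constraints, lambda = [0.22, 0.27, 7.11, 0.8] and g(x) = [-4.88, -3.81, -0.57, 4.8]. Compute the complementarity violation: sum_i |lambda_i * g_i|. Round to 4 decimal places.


KKT complementary slackness check:
lambda_1 * g_1 = 0.22 * -4.88 = -1.0736
lambda_2 * g_2 = 0.27 * -3.81 = -1.0287
lambda_3 * g_3 = 7.11 * -0.57 = -4.0527
lambda_4 * g_4 = 0.8 * 4.8 = 3.84
Total violation = 1.0736 + 1.0287 + 4.0527 + 3.84 = 9.995


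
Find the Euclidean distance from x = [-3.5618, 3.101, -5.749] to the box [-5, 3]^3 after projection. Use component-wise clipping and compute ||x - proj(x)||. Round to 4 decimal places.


Project each component onto [-5, 3].
clip(-3.5618) = -3.5618, clip(3.101) = 3.0, clip(-5.749) = -5.0
Projection = [-3.5618, 3.0, -5.0]
Squared diffs: [0.0, 0.0102, 0.561]
Distance = sqrt(0.5712) = 0.7558


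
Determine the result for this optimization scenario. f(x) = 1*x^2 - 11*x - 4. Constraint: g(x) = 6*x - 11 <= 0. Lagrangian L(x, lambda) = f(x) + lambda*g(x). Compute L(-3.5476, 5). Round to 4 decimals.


Step 1: Evaluate f(x).
f(-3.5476) = 1*(-3.5476)^2 - 11*(-3.5476) - 4 = 47.6091
Step 2: Evaluate g(x).
g(-3.5476) = 6*-3.5476 - 11 = -32.2856
Step 3: Compute Lagrangian.
L = 47.6091 + 5*-32.2856 = -113.8189


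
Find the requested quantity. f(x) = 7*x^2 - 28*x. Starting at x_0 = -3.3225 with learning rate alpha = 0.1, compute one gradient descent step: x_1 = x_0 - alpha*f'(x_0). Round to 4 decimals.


We compute the gradient at x_0 and apply the update.
f'(x) = 14*x - 28
f'(-3.3225) = 14*-3.3225 - 28 = -74.515
x_1 = -3.3225 - 0.1*-74.515 = 4.129
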